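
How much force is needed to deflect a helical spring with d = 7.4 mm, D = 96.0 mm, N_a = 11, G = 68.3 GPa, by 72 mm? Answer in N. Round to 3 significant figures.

k = Gd⁴/(8D³N_a) = (68.3×10³)(7.4⁴)/(8·96.0³·11) = 2.6306 N/mm
F = k·δ = 2.6306 × 72 = 189.4 N

189 N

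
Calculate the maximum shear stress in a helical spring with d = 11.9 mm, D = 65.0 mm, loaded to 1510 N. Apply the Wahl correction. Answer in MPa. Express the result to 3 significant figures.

Spring index C = D/d = 65.0/11.9 = 5.4622
K_W = (4C−1)/(4C−4) + 0.615/C = 20.849/17.849 + 0.1126 = 1.2807
τ₀ = 8FD/(πd³) = 8·1510·65.0/(π·11.9³) = 785200/5294.1 = 148.32 MPa
τ_max = K·τ₀ = 1.2807 × 148.32 = 189.94 MPa

190 MPa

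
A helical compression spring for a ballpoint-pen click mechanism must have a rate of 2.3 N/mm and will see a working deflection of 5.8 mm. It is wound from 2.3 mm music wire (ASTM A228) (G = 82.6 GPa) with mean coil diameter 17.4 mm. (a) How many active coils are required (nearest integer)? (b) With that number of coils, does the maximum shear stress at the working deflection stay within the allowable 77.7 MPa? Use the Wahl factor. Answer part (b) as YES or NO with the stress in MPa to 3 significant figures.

N_a = Gd⁴/(8D³k) = (82.6×10³)(2.3⁴)/(8·17.4³·2.3) = 23.85 → N_a = 24
Actual rate k = Gd⁴/(8D³·24) = 2.2853 N/mm
Working load F = kδ = 2.2853·5.8 = 13.255 N
C = 17.4/2.3 = 7.5652; K_W = (4C−1)/(4C−4)+0.615/C = 1.1955
τ_max = K_W·8FD/(πd³) = 1.1955·48.27 = 57.708 MPa
τ_max ≤ 77.7 MPa → acceptable

(a) 24 coils; (b) YES, τ_max = 57.7 MPa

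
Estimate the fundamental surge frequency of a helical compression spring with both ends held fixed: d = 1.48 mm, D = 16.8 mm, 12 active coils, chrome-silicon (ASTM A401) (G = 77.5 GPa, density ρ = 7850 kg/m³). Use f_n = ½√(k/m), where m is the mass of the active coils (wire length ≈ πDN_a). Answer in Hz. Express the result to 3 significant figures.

155 Hz

k = Gd⁴/(8D³N_a) = (77.5×10³)(1.48⁴)/(8·16.8³·12) = 0.81686 N/mm = 816.86 N/m
Wire length L = πDN_a = π·16.8·12 = 633.35 mm
m = ρ·(πd²/4)·L = 7850 × 1.7203×10⁻⁶ m² × 0.63335 m = 0.0085531 kg
f_n = ½√(k/m) = 0.5·√(816.86/0.0085531) = 0.5·√(95505) = 154.52 Hz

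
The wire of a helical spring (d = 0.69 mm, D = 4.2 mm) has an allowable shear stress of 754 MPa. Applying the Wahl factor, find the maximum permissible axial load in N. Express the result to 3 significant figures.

C = D/d = 4.2/0.69 = 6.0870
K_W = (4C−1)/(4C−4) + 0.615/C = 23.348/20.348 + 0.1010 = 1.2485
τ_max = K·8FD/(πd³) → F_max = τ_allow·πd³/(8DK)
F_max = 754·π·0.69³/(8·4.2·1.2485) = 778.16/41.949 = 18.55 N

18.6 N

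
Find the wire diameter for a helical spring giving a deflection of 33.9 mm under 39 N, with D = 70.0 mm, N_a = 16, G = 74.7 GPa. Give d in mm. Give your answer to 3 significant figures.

Required rate k = F/δ = 39/33.9 = 1.1504 N/mm
d = (8D³N_a·k / G)^(1/4) = (8·70.0³·16·1.1504 / (74.7×10³))^0.25
  = (676.16)^0.25 = 5.0993 mm

5.10 mm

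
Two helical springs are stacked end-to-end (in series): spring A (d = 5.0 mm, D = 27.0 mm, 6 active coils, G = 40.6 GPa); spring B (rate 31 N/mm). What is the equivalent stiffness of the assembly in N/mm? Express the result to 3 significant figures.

14.4 N/mm

k_A = Gd⁴/(8D³N_a) = (40.6×10³)(5.0⁴)/(8·27.0³·6) = 26.858 N/mm
Series: 1/k_eq = 1/26.858 + 1/31 = 0.069491; k_eq = 14.39 N/mm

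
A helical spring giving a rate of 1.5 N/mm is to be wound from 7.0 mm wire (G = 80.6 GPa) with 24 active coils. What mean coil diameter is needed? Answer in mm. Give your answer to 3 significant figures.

87.6 mm

D = (Gd⁴/(8N_a·k))^(1/3) = (80.6×10³·7.0⁴/(8·24·1.5))^(1/3)
  = (671947)^(1/3) = 87.5881 mm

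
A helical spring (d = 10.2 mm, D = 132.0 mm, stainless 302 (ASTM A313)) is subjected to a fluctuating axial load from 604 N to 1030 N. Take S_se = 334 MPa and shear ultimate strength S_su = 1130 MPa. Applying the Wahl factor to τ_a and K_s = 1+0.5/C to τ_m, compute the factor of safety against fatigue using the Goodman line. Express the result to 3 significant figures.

2.16

C = D/d = 132.0/10.2 = 12.9412; K_W = (4C−1)/(4C−4)+0.615/C = 1.1103; K_s = 1+0.5/C = 1.0386
F_a = (F_max−F_min)/2 = 213 N; F_m = (F_max+F_min)/2 = 817 N
τ_a = K_W·8F_aD/(πd³) = 1.1103 × 67.467 = 74.911 MPa
τ_m = K_s·8F_mD/(πd³) = 1.0386 × 258.78 = 268.78 MPa
Goodman: 1/n_f = τ_a/S_se + τ_m/S_su = 74.911/334 + 268.78/1130 = 0.22428 + 0.23786 = 0.46214
n_f = 1/0.46214 = 2.164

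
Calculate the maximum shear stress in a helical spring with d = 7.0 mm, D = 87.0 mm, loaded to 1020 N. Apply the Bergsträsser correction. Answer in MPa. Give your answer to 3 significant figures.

Spring index C = D/d = 87.0/7.0 = 12.4286
K_B = (4C+2)/(4C−3) = 51.714/46.714 = 1.1070
τ₀ = 8FD/(πd³) = 8·1020·87.0/(π·7.0³) = 709920/1077.6 = 658.82 MPa
τ_max = K·τ₀ = 1.1070 × 658.82 = 729.33 MPa

729 MPa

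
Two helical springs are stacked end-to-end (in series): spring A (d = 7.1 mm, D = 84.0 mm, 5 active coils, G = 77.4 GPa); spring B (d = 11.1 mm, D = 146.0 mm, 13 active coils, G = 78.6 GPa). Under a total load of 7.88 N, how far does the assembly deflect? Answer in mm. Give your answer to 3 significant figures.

k_A = Gd⁴/(8D³N_a) = (77.4×10³)(7.1⁴)/(8·84.0³·5) = 8.2961 N/mm
k_B = Gd⁴/(8D³N_a) = (78.6×10³)(11.1⁴)/(8·146.0³·13) = 3.6866 N/mm
Series: 1/k_eq = 1/8.2961 + 1/3.6866 = 0.39179; k_eq = 2.5524 N/mm
δ = F/k_eq = 7.88/2.5524 = 3.0873 mm

3.09 mm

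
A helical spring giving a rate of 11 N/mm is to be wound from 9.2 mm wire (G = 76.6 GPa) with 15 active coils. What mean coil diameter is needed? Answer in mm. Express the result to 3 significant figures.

D = (Gd⁴/(8N_a·k))^(1/3) = (76.6×10³·9.2⁴/(8·15·11))^(1/3)
  = (415725)^(1/3) = 74.6338 mm

74.6 mm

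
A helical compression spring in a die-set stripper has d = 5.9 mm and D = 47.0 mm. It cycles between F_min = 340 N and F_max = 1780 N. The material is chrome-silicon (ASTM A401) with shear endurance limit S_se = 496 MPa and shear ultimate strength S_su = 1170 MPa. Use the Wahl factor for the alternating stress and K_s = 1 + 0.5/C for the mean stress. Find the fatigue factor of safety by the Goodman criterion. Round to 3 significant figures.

C = D/d = 47.0/5.9 = 7.9661; K_W = (4C−1)/(4C−4)+0.615/C = 1.1849; K_s = 1+0.5/C = 1.0628
F_a = (F_max−F_min)/2 = 720 N; F_m = (F_max+F_min)/2 = 1060 N
τ_a = K_W·8F_aD/(πd³) = 1.1849 × 419.58 = 497.15 MPa
τ_m = K_s·8F_mD/(πd³) = 1.0628 × 617.71 = 656.49 MPa
Goodman: 1/n_f = τ_a/S_se + τ_m/S_su = 497.15/496 + 656.49/1170 = 1.00231 + 0.56110 = 1.5634
n_f = 1/1.5634 = 0.6396

0.640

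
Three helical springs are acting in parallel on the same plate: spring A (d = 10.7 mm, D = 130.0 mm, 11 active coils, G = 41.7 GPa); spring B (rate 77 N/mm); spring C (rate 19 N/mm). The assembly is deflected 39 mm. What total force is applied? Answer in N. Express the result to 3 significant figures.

3850 N

k_A = Gd⁴/(8D³N_a) = (41.7×10³)(10.7⁴)/(8·130.0³·11) = 2.8272 N/mm
Parallel: k_eq = 2.8272 + 77 + 19 = 98.827 N/mm
F = k_eq·δ = 98.827·39 = 3854.3 N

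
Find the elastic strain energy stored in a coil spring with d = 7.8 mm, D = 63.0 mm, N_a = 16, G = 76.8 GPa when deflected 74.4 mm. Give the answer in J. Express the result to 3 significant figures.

24.6 J

k = Gd⁴/(8D³N_a) = (76.8×10³)(7.8⁴)/(8·63.0³·16) = 8.8819 N/mm
U = ½kδ² = 0.5 × 8.8819 × 74.4² = 24582 N·mm = 24.582 J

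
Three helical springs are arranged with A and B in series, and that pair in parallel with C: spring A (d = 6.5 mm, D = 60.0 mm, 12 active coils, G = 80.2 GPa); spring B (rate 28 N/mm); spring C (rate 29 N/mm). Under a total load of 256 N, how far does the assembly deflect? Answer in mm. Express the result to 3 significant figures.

7.41 mm

k_A = Gd⁴/(8D³N_a) = (80.2×10³)(6.5⁴)/(8·60.0³·12) = 6.904 N/mm
Springs A,B series: k_AB = 1/(1/6.904+1/28) = 5.5384 N/mm; parallel with C: k_eq = 5.5384+29 = 34.538 N/mm
δ = F/k_eq = 256/34.538 = 7.412 mm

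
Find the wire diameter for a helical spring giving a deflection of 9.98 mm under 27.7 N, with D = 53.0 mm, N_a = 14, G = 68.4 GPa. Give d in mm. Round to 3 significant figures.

5.10 mm

Required rate k = F/δ = 27.7/9.98 = 2.7756 N/mm
d = (8D³N_a·k / G)^(1/4) = (8·53.0³·14·2.7756 / (68.4×10³))^0.25
  = (676.61)^0.25 = 5.1002 mm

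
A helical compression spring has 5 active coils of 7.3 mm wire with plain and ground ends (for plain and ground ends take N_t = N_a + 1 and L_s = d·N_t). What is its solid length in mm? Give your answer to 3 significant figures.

plain and ground ends: N_t = N_a + 1 = 5 + 1 = 6
L_s = d·N_t = 7.3 × 6 = 43.8 mm

43.8 mm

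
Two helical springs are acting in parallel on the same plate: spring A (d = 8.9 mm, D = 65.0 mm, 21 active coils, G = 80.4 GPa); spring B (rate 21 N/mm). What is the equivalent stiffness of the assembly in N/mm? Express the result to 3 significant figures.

31.9 N/mm

k_A = Gd⁴/(8D³N_a) = (80.4×10³)(8.9⁴)/(8·65.0³·21) = 10.934 N/mm
Parallel: k_eq = 10.934 + 21 = 31.934 N/mm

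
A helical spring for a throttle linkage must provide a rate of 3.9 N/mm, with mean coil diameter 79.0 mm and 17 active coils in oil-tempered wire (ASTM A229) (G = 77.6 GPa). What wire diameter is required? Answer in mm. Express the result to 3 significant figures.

d = (8D³N_a·k / G)^(1/4) = (8·79.0³·17·3.9 / (77.6×10³))^0.25
  = (3369.9)^0.25 = 7.6191 mm

7.62 mm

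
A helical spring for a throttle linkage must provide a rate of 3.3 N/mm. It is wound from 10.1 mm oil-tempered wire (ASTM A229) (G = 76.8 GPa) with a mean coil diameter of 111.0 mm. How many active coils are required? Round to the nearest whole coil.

22

N_a = Gd⁴/(8D³k) = (76.8×10³ × 10.1⁴)/(8 × 111.0³ × 3.3)
    = 7.99184e+08 / 3.61055e+07 = 22.13 → 22 coils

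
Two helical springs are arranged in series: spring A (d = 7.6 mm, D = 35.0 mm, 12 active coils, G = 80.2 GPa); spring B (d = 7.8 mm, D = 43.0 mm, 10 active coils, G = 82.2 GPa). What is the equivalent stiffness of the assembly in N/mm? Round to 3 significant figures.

k_A = Gd⁴/(8D³N_a) = (80.2×10³)(7.6⁴)/(8·35.0³·12) = 65.006 N/mm
k_B = Gd⁴/(8D³N_a) = (82.2×10³)(7.8⁴)/(8·43.0³·10) = 47.836 N/mm
Series: 1/k_eq = 1/65.006 + 1/47.836 = 0.036288; k_eq = 27.557 N/mm

27.6 N/mm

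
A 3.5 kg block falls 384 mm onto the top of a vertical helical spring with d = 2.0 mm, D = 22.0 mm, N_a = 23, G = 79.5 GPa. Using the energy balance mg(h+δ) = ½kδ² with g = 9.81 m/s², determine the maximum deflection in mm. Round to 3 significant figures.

k = Gd⁴/(8D³N_a) = (79.5×10³)(2.0⁴)/(8·22.0³·23) = 0.64923 N/mm
W = mg = 3.5 × 9.81 = 34.335 N
½kδ² − Wδ − Wh = 0 → δ = (W + √(W² + 2kWh))/k
δ = (34.335 + √(1178.9 + 17119.8))/0.64923 = (34.335 + 135.27)/0.64923 = 261.24 mm

261 mm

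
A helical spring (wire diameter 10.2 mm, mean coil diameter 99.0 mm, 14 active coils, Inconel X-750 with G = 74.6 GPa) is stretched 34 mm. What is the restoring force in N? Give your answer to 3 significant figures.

k = Gd⁴/(8D³N_a) = (74.6×10³)(10.2⁴)/(8·99.0³·14) = 7.4305 N/mm
F = k·δ = 7.4305 × 34 = 252.64 N

253 N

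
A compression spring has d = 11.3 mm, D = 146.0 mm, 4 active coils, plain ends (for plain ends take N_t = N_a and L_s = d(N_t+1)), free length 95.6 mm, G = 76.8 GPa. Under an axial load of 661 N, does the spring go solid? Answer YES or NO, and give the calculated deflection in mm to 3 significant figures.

k = Gd⁴/(8D³N_a) = (76.8×10³)(11.3⁴)/(8·146.0³·4) = 12.574 N/mm
N_t = 4; L_s = 11.3·5 = 56.5 mm; δ_solid = L₀ − L_s = 95.6 − 56.5 = 39.1 mm
δ = F/k = 661/12.574 = 52.57 mm
δ ≥ δ_solid → spring goes solid

YES, δ = 52.6 mm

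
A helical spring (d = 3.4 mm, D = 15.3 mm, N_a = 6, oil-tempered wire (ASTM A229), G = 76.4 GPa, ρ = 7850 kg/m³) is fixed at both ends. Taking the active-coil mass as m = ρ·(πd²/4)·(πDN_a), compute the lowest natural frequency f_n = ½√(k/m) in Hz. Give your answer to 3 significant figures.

850 Hz

k = Gd⁴/(8D³N_a) = (76.4×10³)(3.4⁴)/(8·15.3³·6) = 59.387 N/mm = 59387 N/m
Wire length L = πDN_a = π·15.3·6 = 288.4 mm
m = ρ·(πd²/4)·L = 7850 × 9.0792×10⁻⁶ m² × 0.2884 m = 0.020555 kg
f_n = ½√(k/m) = 0.5·√(59387/0.020555) = 0.5·√(2.8892e+06) = 849.89 Hz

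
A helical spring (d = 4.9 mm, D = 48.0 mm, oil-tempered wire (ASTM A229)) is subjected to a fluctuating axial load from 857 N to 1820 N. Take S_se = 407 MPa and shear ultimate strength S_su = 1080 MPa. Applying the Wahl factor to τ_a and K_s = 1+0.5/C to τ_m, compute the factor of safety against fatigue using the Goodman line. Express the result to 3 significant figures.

0.362

C = D/d = 48.0/4.9 = 9.7959; K_W = (4C−1)/(4C−4)+0.615/C = 1.1480; K_s = 1+0.5/C = 1.0510
F_a = (F_max−F_min)/2 = 481.5 N; F_m = (F_max+F_min)/2 = 1338.5 N
τ_a = K_W·8F_aD/(πd³) = 1.1480 × 500.25 = 574.31 MPa
τ_m = K_s·8F_mD/(πd³) = 1.0510 × 1390.6 = 1461.6 MPa
Goodman: 1/n_f = τ_a/S_se + τ_m/S_su = 574.31/407 + 1461.6/1080 = 1.41109 + 1.35334 = 2.7644
n_f = 1/2.7644 = 0.3617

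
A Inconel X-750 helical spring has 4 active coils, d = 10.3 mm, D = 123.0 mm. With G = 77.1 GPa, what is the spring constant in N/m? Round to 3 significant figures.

k = Gd⁴/(8D³N_a) = (77.1×10³ × 10.3⁴) / (8 × 123.0³ × 4)
  = 8.67767e+08 / 5.95477e+07 = 14.573 N/mm = 14573 N/m

14600 N/m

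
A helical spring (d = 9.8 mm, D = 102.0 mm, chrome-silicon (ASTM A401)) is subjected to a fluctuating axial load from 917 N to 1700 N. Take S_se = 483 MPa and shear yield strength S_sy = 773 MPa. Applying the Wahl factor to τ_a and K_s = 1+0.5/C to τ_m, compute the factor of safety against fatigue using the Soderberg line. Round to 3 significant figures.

1.34

C = D/d = 102.0/9.8 = 10.4082; K_W = (4C−1)/(4C−4)+0.615/C = 1.1388; K_s = 1+0.5/C = 1.0480
F_a = (F_max−F_min)/2 = 391.5 N; F_m = (F_max+F_min)/2 = 1308.5 N
τ_a = K_W·8F_aD/(πd³) = 1.1388 × 108.04 = 123.04 MPa
τ_m = K_s·8F_mD/(πd³) = 1.0480 × 361.11 = 378.45 MPa
Soderberg: 1/n_f = τ_a/S_se + τ_m/S_sy = 123.04/483 + 378.45/773 = 0.25474 + 0.48959 = 0.74433
n_f = 1/0.74433 = 1.343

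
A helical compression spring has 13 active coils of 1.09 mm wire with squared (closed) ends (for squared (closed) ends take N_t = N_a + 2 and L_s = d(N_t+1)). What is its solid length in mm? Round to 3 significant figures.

17.4 mm

squared (closed) ends: N_t = N_a + 2 = 13 + 2 = 15
L_s = d·(N_t+1) = 1.09 × 16 = 17.44 mm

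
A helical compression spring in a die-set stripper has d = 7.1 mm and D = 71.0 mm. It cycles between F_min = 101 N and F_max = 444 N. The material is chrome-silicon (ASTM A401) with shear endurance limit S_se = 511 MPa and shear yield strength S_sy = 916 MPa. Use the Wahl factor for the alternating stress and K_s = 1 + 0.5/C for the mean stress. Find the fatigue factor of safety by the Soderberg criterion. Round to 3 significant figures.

2.84

C = D/d = 71.0/7.1 = 10.0000; K_W = (4C−1)/(4C−4)+0.615/C = 1.1448; K_s = 1+0.5/C = 1.0500
F_a = (F_max−F_min)/2 = 171.5 N; F_m = (F_max+F_min)/2 = 272.5 N
τ_a = K_W·8F_aD/(πd³) = 1.1448 × 86.634 = 99.181 MPa
τ_m = K_s·8F_mD/(πd³) = 1.0500 × 137.65 = 144.54 MPa
Soderberg: 1/n_f = τ_a/S_se + τ_m/S_sy = 99.181/511 + 144.54/916 = 0.19409 + 0.15779 = 0.35188
n_f = 1/0.35188 = 2.842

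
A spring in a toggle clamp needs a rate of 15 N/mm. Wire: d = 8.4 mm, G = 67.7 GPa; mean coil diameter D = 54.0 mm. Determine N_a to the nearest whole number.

18

N_a = Gd⁴/(8D³k) = (67.7×10³ × 8.4⁴)/(8 × 54.0³ × 15)
    = 3.37059e+08 / 1.88957e+07 = 17.84 → 18 coils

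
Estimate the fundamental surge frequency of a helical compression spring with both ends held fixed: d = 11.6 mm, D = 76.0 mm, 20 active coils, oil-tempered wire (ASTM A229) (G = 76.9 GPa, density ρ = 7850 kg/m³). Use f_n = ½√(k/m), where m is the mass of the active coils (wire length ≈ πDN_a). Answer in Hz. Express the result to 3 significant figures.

k = Gd⁴/(8D³N_a) = (76.9×10³)(11.6⁴)/(8·76.0³·20) = 19.824 N/mm = 19824 N/m
Wire length L = πDN_a = π·76.0·20 = 4775.2 mm
m = ρ·(πd²/4)·L = 7850 × 105.68×10⁻⁶ m² × 4.7752 m = 3.9616 kg
f_n = ½√(k/m) = 0.5·√(19824/3.9616) = 0.5·√(5004.1) = 35.37 Hz

35.4 Hz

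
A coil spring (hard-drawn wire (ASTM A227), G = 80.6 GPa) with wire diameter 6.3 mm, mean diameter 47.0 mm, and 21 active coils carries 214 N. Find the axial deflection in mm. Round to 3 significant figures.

k = Gd⁴/(8D³N_a) = (80.6×10³)(6.3⁴)/(8·47.0³·21) = 7.2794 N/mm
δ = F/k = 214 / 7.2794 = 29.398 mm

29.4 mm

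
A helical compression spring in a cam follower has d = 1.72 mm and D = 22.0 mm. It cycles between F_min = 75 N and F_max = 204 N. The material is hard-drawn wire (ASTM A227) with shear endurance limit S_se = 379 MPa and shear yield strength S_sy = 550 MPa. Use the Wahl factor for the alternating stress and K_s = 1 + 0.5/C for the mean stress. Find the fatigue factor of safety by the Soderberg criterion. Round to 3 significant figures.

C = D/d = 22.0/1.72 = 12.7907; K_W = (4C−1)/(4C−4)+0.615/C = 1.1117; K_s = 1+0.5/C = 1.0391
F_a = (F_max−F_min)/2 = 64.5 N; F_m = (F_max+F_min)/2 = 139.5 N
τ_a = K_W·8F_aD/(πd³) = 1.1117 × 710.13 = 789.44 MPa
τ_m = K_s·8F_mD/(πd³) = 1.0391 × 1535.9 = 1595.9 MPa
Soderberg: 1/n_f = τ_a/S_se + τ_m/S_sy = 789.44/379 + 1595.9/550 = 2.08297 + 2.90163 = 4.9846
n_f = 1/4.9846 = 0.2006

0.201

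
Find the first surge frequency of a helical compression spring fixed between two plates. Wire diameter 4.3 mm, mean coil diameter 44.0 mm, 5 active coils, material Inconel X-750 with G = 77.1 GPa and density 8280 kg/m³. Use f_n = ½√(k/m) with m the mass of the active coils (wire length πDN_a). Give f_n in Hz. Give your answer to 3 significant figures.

153 Hz

k = Gd⁴/(8D³N_a) = (77.1×10³)(4.3⁴)/(8·44.0³·5) = 7.7359 N/mm = 7735.9 N/m
Wire length L = πDN_a = π·44.0·5 = 691.15 mm
m = ρ·(πd²/4)·L = 8280 × 14.522×10⁻⁶ m² × 0.69115 m = 0.083105 kg
f_n = ½√(k/m) = 0.5·√(7735.9/0.083105) = 0.5·√(93085) = 152.55 Hz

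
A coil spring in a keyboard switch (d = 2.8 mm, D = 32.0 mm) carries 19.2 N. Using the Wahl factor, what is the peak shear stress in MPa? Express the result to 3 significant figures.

Spring index C = D/d = 32.0/2.8 = 11.4286
K_W = (4C−1)/(4C−4) + 0.615/C = 44.714/41.714 + 0.0538 = 1.1257
τ₀ = 8FD/(πd³) = 8·19.2·32.0/(π·2.8³) = 4915.2/68.964 = 71.272 MPa
τ_max = K·τ₀ = 1.1257 × 71.272 = 80.233 MPa

80.2 MPa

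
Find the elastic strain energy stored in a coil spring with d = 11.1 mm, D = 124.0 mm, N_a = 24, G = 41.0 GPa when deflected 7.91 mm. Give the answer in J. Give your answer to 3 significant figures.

k = Gd⁴/(8D³N_a) = (41.0×10³)(11.1⁴)/(8·124.0³·24) = 1.7002 N/mm
U = ½kδ² = 0.5 × 1.7002 × 7.91² = 53.19 N·mm = 0.05319 J

0.0532 J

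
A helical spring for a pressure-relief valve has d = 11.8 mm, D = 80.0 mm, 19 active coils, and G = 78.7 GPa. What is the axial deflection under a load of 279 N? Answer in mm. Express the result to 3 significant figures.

k = Gd⁴/(8D³N_a) = (78.7×10³)(11.8⁴)/(8·80.0³·19) = 19.606 N/mm
δ = F/k = 279 / 19.606 = 14.23 mm

14.2 mm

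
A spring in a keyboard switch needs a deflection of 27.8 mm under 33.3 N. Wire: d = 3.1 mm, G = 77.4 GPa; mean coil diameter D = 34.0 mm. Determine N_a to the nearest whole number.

Required rate k = F/δ = 33.3/27.8 = 1.1978 N/mm
N_a = Gd⁴/(8D³k) = (77.4×10³ × 3.1⁴)/(8 × 34.0³ × 1.1978)
    = 7.14805e+06 / 376640 = 18.98 → 19 coils

19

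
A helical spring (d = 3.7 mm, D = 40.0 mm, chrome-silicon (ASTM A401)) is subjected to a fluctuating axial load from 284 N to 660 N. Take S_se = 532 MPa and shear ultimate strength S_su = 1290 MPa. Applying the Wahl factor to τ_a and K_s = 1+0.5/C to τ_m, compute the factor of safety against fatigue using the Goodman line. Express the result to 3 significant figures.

0.635

C = D/d = 40.0/3.7 = 10.8108; K_W = (4C−1)/(4C−4)+0.615/C = 1.1333; K_s = 1+0.5/C = 1.0462
F_a = (F_max−F_min)/2 = 188 N; F_m = (F_max+F_min)/2 = 472 N
τ_a = K_W·8F_aD/(πd³) = 1.1333 × 378.05 = 428.46 MPa
τ_m = K_s·8F_mD/(πd³) = 1.0462 × 949.15 = 993.05 MPa
Goodman: 1/n_f = τ_a/S_se + τ_m/S_su = 428.46/532 + 993.05/1290 = 0.80538 + 0.76981 = 1.5752
n_f = 1/1.5752 = 0.6348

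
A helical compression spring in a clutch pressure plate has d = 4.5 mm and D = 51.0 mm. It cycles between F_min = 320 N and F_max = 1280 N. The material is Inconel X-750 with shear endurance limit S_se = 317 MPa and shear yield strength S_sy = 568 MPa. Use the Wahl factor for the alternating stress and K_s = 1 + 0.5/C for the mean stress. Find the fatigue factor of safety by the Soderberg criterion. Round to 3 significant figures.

C = D/d = 51.0/4.5 = 11.3333; K_W = (4C−1)/(4C−4)+0.615/C = 1.1268; K_s = 1+0.5/C = 1.0441
F_a = (F_max−F_min)/2 = 480 N; F_m = (F_max+F_min)/2 = 800 N
τ_a = K_W·8F_aD/(πd³) = 1.1268 × 684.09 = 770.86 MPa
τ_m = K_s·8F_mD/(πd³) = 1.0441 × 1140.2 = 1190.5 MPa
Soderberg: 1/n_f = τ_a/S_se + τ_m/S_sy = 770.86/317 + 1190.5/568 = 2.43175 + 2.09587 = 4.5276
n_f = 1/4.5276 = 0.2209

0.221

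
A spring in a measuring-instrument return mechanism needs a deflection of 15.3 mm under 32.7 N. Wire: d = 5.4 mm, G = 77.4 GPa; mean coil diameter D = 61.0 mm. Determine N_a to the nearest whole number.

17

Required rate k = F/δ = 32.7/15.3 = 2.1373 N/mm
N_a = Gd⁴/(8D³k) = (77.4×10³ × 5.4⁴)/(8 × 61.0³ × 2.1373)
    = 6.58137e+07 / 3.88093e+06 = 16.96 → 17 coils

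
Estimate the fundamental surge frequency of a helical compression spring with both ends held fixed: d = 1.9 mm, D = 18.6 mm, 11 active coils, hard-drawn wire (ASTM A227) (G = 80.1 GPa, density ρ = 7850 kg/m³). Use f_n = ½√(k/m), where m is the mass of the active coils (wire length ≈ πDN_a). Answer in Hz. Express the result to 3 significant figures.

179 Hz

k = Gd⁴/(8D³N_a) = (80.1×10³)(1.9⁴)/(8·18.6³·11) = 1.8434 N/mm = 1843.4 N/m
Wire length L = πDN_a = π·18.6·11 = 642.77 mm
m = ρ·(πd²/4)·L = 7850 × 2.8353×10⁻⁶ m² × 0.64277 m = 0.014306 kg
f_n = ½√(k/m) = 0.5·√(1843.4/0.014306) = 0.5·√(1.2886e+05) = 179.48 Hz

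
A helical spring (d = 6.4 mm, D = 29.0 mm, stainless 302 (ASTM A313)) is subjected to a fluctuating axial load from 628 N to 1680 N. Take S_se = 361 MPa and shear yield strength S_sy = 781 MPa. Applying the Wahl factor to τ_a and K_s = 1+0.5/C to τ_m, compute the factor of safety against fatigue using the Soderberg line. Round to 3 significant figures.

0.985

C = D/d = 29.0/6.4 = 4.5312; K_W = (4C−1)/(4C−4)+0.615/C = 1.3481; K_s = 1+0.5/C = 1.1103
F_a = (F_max−F_min)/2 = 526 N; F_m = (F_max+F_min)/2 = 1154 N
τ_a = K_W·8F_aD/(πd³) = 1.3481 × 148.18 = 199.76 MPa
τ_m = K_s·8F_mD/(πd³) = 1.1103 × 325.09 = 360.96 MPa
Soderberg: 1/n_f = τ_a/S_se + τ_m/S_sy = 199.76/361 + 360.96/781 = 0.55335 + 0.46218 = 1.0155
n_f = 1/1.0155 = 0.9847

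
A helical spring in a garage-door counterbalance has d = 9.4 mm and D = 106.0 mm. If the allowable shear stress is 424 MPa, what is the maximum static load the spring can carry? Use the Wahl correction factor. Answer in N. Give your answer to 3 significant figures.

C = D/d = 106.0/9.4 = 11.2766
K_W = (4C−1)/(4C−4) + 0.615/C = 44.106/41.106 + 0.0545 = 1.1275
τ_max = K·8FD/(πd³) → F_max = τ_allow·πd³/(8DK)
F_max = 424·π·9.4³/(8·106.0·1.1275) = 1.1064e+06/956.14 = 1157.1 N

1160 N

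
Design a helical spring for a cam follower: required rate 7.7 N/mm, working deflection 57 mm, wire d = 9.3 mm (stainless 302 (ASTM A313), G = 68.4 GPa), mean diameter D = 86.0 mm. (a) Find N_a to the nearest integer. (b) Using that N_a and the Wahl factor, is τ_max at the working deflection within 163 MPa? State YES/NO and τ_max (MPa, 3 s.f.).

N_a = Gd⁴/(8D³k) = (68.4×10³)(9.3⁴)/(8·86.0³·7.7) = 13.06 → N_a = 13
Actual rate k = Gd⁴/(8D³·13) = 7.735 N/mm
Working load F = kδ = 7.735·57 = 440.89 N
C = 86.0/9.3 = 9.2473; K_W = (4C−1)/(4C−4)+0.615/C = 1.1574
τ_max = K_W·8FD/(πd³) = 1.1574·120.04 = 138.94 MPa
τ_max ≤ 163 MPa → acceptable

(a) 13 coils; (b) YES, τ_max = 139 MPa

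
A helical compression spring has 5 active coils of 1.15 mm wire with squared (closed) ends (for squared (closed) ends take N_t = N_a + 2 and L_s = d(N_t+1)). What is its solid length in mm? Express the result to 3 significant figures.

squared (closed) ends: N_t = N_a + 2 = 5 + 2 = 7
L_s = d·(N_t+1) = 1.15 × 8 = 9.2 mm

9.20 mm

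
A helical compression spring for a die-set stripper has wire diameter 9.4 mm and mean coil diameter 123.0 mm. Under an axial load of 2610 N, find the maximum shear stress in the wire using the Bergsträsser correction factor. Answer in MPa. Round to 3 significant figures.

Spring index C = D/d = 123.0/9.4 = 13.0851
K_B = (4C+2)/(4C−3) = 54.340/49.340 = 1.1013
τ₀ = 8FD/(πd³) = 8·2610·123.0/(π·9.4³) = 2.56824e+06/2609.4 = 984.24 MPa
τ_max = K·τ₀ = 1.1013 × 984.24 = 1084 MPa

1080 MPa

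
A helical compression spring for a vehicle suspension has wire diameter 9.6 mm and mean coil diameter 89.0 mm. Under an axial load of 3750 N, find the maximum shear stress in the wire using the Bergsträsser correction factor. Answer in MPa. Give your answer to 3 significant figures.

Spring index C = D/d = 89.0/9.6 = 9.2708
K_B = (4C+2)/(4C−3) = 39.083/34.083 = 1.1467
τ₀ = 8FD/(πd³) = 8·3750·89.0/(π·9.6³) = 2.67e+06/2779.5 = 960.61 MPa
τ_max = K·τ₀ = 1.1467 × 960.61 = 1101.5 MPa

1100 MPa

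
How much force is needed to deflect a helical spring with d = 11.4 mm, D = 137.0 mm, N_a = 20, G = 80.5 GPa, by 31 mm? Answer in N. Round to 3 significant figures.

102 N

k = Gd⁴/(8D³N_a) = (80.5×10³)(11.4⁴)/(8·137.0³·20) = 3.3047 N/mm
F = k·δ = 3.3047 × 31 = 102.45 N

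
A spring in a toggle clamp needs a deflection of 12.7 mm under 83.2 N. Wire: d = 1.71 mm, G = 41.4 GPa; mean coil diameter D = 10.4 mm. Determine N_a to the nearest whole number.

Required rate k = F/δ = 83.2/12.7 = 6.5512 N/mm
N_a = Gd⁴/(8D³k) = (41.4×10³ × 1.71⁴)/(8 × 10.4³ × 6.5512)
    = 353985 / 58953.5 = 6.004 → 6 coils

6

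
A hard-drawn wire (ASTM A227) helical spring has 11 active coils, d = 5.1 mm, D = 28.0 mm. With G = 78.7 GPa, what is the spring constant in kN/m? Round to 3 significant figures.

27.6 kN/m

k = Gd⁴/(8D³N_a) = (78.7×10³ × 5.1⁴) / (8 × 28.0³ × 11)
  = 5.32421e+07 / 1.93178e+06 = 27.561 N/mm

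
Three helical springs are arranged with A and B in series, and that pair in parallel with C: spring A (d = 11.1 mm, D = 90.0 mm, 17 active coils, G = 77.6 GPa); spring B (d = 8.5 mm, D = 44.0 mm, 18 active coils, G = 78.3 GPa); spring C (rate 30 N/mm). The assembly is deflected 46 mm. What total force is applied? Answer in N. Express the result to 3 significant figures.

k_A = Gd⁴/(8D³N_a) = (77.6×10³)(11.1⁴)/(8·90.0³·17) = 11.882 N/mm
k_B = Gd⁴/(8D³N_a) = (78.3×10³)(8.5⁴)/(8·44.0³·18) = 33.321 N/mm
Springs A,B series: k_AB = 1/(1/11.882+1/33.321) = 8.7587 N/mm; parallel with C: k_eq = 8.7587+30 = 38.759 N/mm
F = k_eq·δ = 38.759·46 = 1782.9 N

1780 N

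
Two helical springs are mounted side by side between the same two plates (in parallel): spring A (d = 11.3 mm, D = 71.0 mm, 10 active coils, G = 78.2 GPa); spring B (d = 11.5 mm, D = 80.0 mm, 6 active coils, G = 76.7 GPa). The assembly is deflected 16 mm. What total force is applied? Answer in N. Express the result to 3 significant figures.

1590 N

k_A = Gd⁴/(8D³N_a) = (78.2×10³)(11.3⁴)/(8·71.0³·10) = 44.53 N/mm
k_B = Gd⁴/(8D³N_a) = (76.7×10³)(11.5⁴)/(8·80.0³·6) = 54.585 N/mm
Parallel: k_eq = 44.53 + 54.585 = 99.116 N/mm
F = k_eq·δ = 99.116·16 = 1585.8 N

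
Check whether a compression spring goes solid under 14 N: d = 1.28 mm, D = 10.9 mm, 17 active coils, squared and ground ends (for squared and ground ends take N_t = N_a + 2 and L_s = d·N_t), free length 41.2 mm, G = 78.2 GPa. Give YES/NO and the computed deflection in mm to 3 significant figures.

NO, δ = 11.7 mm

k = Gd⁴/(8D³N_a) = (78.2×10³)(1.28⁴)/(8·10.9³·17) = 1.1919 N/mm
N_t = 19; L_s = 1.28·19 = 24.32 mm; δ_solid = L₀ − L_s = 41.2 − 24.32 = 16.88 mm
δ = F/k = 14/1.1919 = 11.746 mm
δ < δ_solid → spring does not go solid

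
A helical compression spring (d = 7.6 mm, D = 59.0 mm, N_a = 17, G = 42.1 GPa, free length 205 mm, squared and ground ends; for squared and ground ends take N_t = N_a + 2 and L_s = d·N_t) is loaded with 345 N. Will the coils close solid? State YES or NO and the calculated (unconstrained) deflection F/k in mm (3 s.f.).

k = Gd⁴/(8D³N_a) = (42.1×10³)(7.6⁴)/(8·59.0³·17) = 5.0285 N/mm
N_t = 19; L_s = 7.6·19 = 144.4 mm; δ_solid = L₀ − L_s = 205 − 144.4 = 60.6 mm
δ = F/k = 345/5.0285 = 68.608 mm
δ ≥ δ_solid → spring goes solid

YES, δ = 68.6 mm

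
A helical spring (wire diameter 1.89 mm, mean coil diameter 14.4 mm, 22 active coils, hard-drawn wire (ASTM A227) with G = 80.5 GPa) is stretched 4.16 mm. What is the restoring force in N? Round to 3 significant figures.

k = Gd⁴/(8D³N_a) = (80.5×10³)(1.89⁴)/(8·14.4³·22) = 1.9545 N/mm
F = k·δ = 1.9545 × 4.16 = 8.1309 N

8.13 N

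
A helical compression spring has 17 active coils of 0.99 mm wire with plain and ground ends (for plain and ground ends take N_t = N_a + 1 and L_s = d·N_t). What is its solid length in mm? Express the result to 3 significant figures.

plain and ground ends: N_t = N_a + 1 = 17 + 1 = 18
L_s = d·N_t = 0.99 × 18 = 17.82 mm

17.8 mm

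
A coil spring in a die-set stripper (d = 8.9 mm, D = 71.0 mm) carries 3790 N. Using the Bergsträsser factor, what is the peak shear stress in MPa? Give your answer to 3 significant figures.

1140 MPa

Spring index C = D/d = 71.0/8.9 = 7.9775
K_B = (4C+2)/(4C−3) = 33.910/28.910 = 1.1729
τ₀ = 8FD/(πd³) = 8·3790·71.0/(π·8.9³) = 2.15272e+06/2214.7 = 972 MPa
τ_max = K·τ₀ = 1.1729 × 972 = 1140.1 MPa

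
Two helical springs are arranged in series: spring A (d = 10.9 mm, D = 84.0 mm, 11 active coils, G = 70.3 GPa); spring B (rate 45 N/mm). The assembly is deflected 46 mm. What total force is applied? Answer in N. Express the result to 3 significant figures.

615 N

k_A = Gd⁴/(8D³N_a) = (70.3×10³)(10.9⁴)/(8·84.0³·11) = 19.026 N/mm
Series: 1/k_eq = 1/19.026 + 1/45 = 0.074783; k_eq = 13.372 N/mm
F = k_eq·δ = 13.372·46 = 615.12 N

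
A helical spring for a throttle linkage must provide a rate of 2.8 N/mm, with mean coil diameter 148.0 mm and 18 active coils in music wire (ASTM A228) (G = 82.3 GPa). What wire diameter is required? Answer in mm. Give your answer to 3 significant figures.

11.2 mm

d = (8D³N_a·k / G)^(1/4) = (8·148.0³·18·2.8 / (82.3×10³))^0.25
  = (15882)^0.25 = 11.2260 mm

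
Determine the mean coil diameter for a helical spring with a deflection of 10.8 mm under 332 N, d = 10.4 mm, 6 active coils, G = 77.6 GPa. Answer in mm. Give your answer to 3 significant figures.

Required rate k = F/δ = 332/10.8 = 30.741 N/mm
D = (Gd⁴/(8N_a·k))^(1/3) = (77.6×10³·10.4⁴/(8·6·30.741))^(1/3)
  = (615233)^(1/3) = 85.0511 mm

85.1 mm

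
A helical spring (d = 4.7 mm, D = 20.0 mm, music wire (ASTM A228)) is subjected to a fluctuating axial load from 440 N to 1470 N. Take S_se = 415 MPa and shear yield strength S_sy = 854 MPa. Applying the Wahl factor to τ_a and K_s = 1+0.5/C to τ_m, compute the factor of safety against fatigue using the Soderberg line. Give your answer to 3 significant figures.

0.690

C = D/d = 20.0/4.7 = 4.2553; K_W = (4C−1)/(4C−4)+0.615/C = 1.3749; K_s = 1+0.5/C = 1.1175
F_a = (F_max−F_min)/2 = 515 N; F_m = (F_max+F_min)/2 = 955 N
τ_a = K_W·8F_aD/(πd³) = 1.3749 × 252.63 = 347.34 MPa
τ_m = K_s·8F_mD/(πd³) = 1.1175 × 468.47 = 523.51 MPa
Soderberg: 1/n_f = τ_a/S_se + τ_m/S_sy = 347.34/415 + 523.51/854 = 0.83697 + 0.61301 = 1.45
n_f = 1/1.45 = 0.6897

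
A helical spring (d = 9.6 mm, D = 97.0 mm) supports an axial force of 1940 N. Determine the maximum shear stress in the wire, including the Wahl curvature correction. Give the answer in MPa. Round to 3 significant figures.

619 MPa

Spring index C = D/d = 97.0/9.6 = 10.1042
K_W = (4C−1)/(4C−4) + 0.615/C = 39.417/36.417 + 0.0609 = 1.1432
τ₀ = 8FD/(πd³) = 8·1940·97.0/(π·9.6³) = 1.50544e+06/2779.5 = 541.63 MPa
τ_max = K·τ₀ = 1.1432 × 541.63 = 619.21 MPa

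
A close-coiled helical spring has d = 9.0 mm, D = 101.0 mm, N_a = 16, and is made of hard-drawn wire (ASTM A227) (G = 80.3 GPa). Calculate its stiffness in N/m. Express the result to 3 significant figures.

k = Gd⁴/(8D³N_a) = (80.3×10³ × 9.0⁴) / (8 × 101.0³ × 16)
  = 5.26848e+08 / 1.31879e+08 = 3.995 N/mm = 3995 N/m

3990 N/m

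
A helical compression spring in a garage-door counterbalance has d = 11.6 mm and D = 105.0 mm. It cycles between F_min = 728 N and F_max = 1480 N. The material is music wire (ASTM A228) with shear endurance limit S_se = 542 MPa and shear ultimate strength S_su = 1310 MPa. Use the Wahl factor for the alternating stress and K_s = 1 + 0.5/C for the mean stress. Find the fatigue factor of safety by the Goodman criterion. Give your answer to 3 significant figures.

C = D/d = 105.0/11.6 = 9.0517; K_W = (4C−1)/(4C−4)+0.615/C = 1.1611; K_s = 1+0.5/C = 1.0552
F_a = (F_max−F_min)/2 = 376 N; F_m = (F_max+F_min)/2 = 1104 N
τ_a = K_W·8F_aD/(πd³) = 1.1611 × 64.409 = 74.784 MPa
τ_m = K_s·8F_mD/(πd³) = 1.0552 × 189.11 = 199.56 MPa
Goodman: 1/n_f = τ_a/S_se + τ_m/S_su = 74.784/542 + 199.56/1310 = 0.13798 + 0.15234 = 0.29031
n_f = 1/0.29031 = 3.445

3.44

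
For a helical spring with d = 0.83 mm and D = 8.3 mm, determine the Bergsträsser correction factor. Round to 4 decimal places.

1.1351

C = D/d = 8.3/0.83 = 10.0000
K_B = (4C+2)/(4C−3) = 42.000/37.000 = 1.1351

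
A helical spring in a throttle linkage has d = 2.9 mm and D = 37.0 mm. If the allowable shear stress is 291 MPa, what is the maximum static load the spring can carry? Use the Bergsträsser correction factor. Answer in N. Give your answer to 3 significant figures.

68.2 N

C = D/d = 37.0/2.9 = 12.7586
K_B = (4C+2)/(4C−3) = 53.034/48.034 = 1.1041
τ_max = K·8FD/(πd³) → F_max = τ_allow·πd³/(8DK)
F_max = 291·π·2.9³/(8·37.0·1.1041) = 22297/326.81 = 68.224 N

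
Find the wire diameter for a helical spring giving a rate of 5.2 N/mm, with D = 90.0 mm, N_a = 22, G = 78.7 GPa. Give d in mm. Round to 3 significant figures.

9.60 mm

d = (8D³N_a·k / G)^(1/4) = (8·90.0³·22·5.2 / (78.7×10³))^0.25
  = (8477.5)^0.25 = 9.5955 mm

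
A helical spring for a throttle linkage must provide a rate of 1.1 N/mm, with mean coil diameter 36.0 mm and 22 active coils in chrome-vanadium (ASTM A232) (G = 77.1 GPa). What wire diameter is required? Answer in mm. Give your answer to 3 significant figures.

3.29 mm

d = (8D³N_a·k / G)^(1/4) = (8·36.0³·22·1.1 / (77.1×10³))^0.25
  = (117.15)^0.25 = 3.2900 mm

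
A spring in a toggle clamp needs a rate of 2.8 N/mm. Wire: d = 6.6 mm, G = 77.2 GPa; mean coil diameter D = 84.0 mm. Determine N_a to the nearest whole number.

11

N_a = Gd⁴/(8D³k) = (77.2×10³ × 6.6⁴)/(8 × 84.0³ × 2.8)
    = 1.46485e+08 / 1.32766e+07 = 11.03 → 11 coils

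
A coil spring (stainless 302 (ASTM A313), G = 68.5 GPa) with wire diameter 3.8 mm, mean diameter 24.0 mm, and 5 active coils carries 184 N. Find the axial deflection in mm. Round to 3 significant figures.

7.12 mm

k = Gd⁴/(8D³N_a) = (68.5×10³)(3.8⁴)/(8·24.0³·5) = 25.83 N/mm
δ = F/k = 184 / 25.83 = 7.1234 mm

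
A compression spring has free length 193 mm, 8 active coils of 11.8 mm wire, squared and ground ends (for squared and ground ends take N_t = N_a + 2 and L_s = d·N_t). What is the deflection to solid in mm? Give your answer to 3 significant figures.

N_t = 10; L_s = 11.8·10 = 118 mm
δ_solid = L₀ − L_s = 193 − 118 = 75 mm

75.0 mm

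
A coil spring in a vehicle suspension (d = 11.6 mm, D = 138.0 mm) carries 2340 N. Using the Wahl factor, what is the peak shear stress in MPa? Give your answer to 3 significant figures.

590 MPa

Spring index C = D/d = 138.0/11.6 = 11.8966
K_W = (4C−1)/(4C−4) + 0.615/C = 46.586/43.586 + 0.0517 = 1.1205
τ₀ = 8FD/(πd³) = 8·2340·138.0/(π·11.6³) = 2.58336e+06/4903.7 = 526.82 MPa
τ_max = K·τ₀ = 1.1205 × 526.82 = 590.31 MPa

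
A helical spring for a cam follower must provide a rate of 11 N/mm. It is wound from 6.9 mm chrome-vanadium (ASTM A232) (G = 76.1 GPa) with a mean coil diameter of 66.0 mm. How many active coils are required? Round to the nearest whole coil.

7

N_a = Gd⁴/(8D³k) = (76.1×10³ × 6.9⁴)/(8 × 66.0³ × 11)
    = 1.72497e+08 / 2.52996e+07 = 6.818 → 7 coils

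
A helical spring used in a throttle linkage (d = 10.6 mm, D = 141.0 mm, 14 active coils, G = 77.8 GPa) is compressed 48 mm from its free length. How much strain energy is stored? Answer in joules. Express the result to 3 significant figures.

3.60 J

k = Gd⁴/(8D³N_a) = (77.8×10³)(10.6⁴)/(8·141.0³·14) = 3.1284 N/mm
U = ½kδ² = 0.5 × 3.1284 × 48² = 3604 N·mm = 3.604 J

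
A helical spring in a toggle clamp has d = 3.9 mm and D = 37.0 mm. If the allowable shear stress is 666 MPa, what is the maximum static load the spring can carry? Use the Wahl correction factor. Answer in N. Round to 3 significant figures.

C = D/d = 37.0/3.9 = 9.4872
K_W = (4C−1)/(4C−4) + 0.615/C = 36.949/33.949 + 0.0648 = 1.1532
τ_max = K·8FD/(πd³) → F_max = τ_allow·πd³/(8DK)
F_max = 666·π·3.9³/(8·37.0·1.1532) = 1.2411e+05/341.35 = 363.6 N

364 N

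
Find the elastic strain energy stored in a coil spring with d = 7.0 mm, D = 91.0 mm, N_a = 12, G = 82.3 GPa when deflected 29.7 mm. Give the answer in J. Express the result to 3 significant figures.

k = Gd⁴/(8D³N_a) = (82.3×10³)(7.0⁴)/(8·91.0³·12) = 2.7315 N/mm
U = ½kδ² = 0.5 × 2.7315 × 29.7² = 1204.7 N·mm = 1.2047 J

1.20 J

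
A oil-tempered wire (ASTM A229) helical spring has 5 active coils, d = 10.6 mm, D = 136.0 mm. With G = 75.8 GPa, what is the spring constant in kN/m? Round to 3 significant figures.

9.51 kN/m

k = Gd⁴/(8D³N_a) = (75.8×10³ × 10.6⁴) / (8 × 136.0³ × 5)
  = 9.56958e+08 / 1.00618e+08 = 9.5108 N/mm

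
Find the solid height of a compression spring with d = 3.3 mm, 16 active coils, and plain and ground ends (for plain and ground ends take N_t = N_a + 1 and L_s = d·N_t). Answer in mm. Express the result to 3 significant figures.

56.1 mm

plain and ground ends: N_t = N_a + 1 = 16 + 1 = 17
L_s = d·N_t = 3.3 × 17 = 56.1 mm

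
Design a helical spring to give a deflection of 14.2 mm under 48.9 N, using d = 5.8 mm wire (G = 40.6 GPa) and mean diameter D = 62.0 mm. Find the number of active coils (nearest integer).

Required rate k = F/δ = 48.9/14.2 = 3.4437 N/mm
N_a = Gd⁴/(8D³k) = (40.6×10³ × 5.8⁴)/(8 × 62.0³ × 3.4437)
    = 4.5945e+07 / 6.56577e+06 = 6.998 → 7 coils

7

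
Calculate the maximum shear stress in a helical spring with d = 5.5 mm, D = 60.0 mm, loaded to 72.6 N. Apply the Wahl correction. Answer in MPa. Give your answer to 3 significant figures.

Spring index C = D/d = 60.0/5.5 = 10.9091
K_W = (4C−1)/(4C−4) + 0.615/C = 42.636/39.636 + 0.0564 = 1.1321
τ₀ = 8FD/(πd³) = 8·72.6·60.0/(π·5.5³) = 34848/522.68 = 66.671 MPa
τ_max = K·τ₀ = 1.1321 × 66.671 = 75.476 MPa

75.5 MPa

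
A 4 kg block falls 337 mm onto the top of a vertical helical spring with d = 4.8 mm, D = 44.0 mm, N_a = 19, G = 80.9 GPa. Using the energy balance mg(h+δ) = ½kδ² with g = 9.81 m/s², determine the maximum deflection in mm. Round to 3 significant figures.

102 mm

k = Gd⁴/(8D³N_a) = (80.9×10³)(4.8⁴)/(8·44.0³·19) = 3.3167 N/mm
W = mg = 4 × 9.81 = 39.24 N
½kδ² − Wδ − Wh = 0 → δ = (W + √(W² + 2kWh))/k
δ = (39.24 + √(1539.8 + 87720.4))/3.3167 = (39.24 + 298.76)/3.3167 = 101.91 mm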